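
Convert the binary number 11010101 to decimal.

Sum of powers of 2 for each 1-bit:
2^0 + 2^2 + 2^4 + 2^6 + 2^7
= 1 + 4 + 16 + 64 + 128
= 213



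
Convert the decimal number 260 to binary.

Using repeated division by 2:
260 ÷ 2 = 130 remainder 0
130 ÷ 2 = 65 remainder 0
65 ÷ 2 = 32 remainder 1
32 ÷ 2 = 16 remainder 0
16 ÷ 2 = 8 remainder 0
8 ÷ 2 = 4 remainder 0
4 ÷ 2 = 2 remainder 0
2 ÷ 2 = 1 remainder 0
1 ÷ 2 = 0 remainder 1
Reading remainders bottom to top: 100000100



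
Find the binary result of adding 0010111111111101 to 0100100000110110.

Add column by column from the right: bit + bit + carry-in; write the sum mod 2, carry 1 when the sum is 2 or 3.
carry:  0001111111111000
        0010111111111101
+       0100100000110110
------------------------
       00111100000110011
(the carry out of the leftmost column, 0, becomes the leading bit)
Decimal check:
  0010111111111101 = 8192 + 2048 + 1024 + 512 + 256 + 128 + 64 + 32 + 16 + 8 + 4 + 1 = 12285
  0100100000110110 = 16384 + 2048 + 32 + 16 + 4 + 2 = 18486
  12285 + 18486 = 30771, and 00111100000110011 = 16384 + 8192 + 4096 + 2048 + 32 + 16 + 2 + 1 = 30771 ✓



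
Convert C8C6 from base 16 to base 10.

Expand by place value (powers of 16):
Digit values: C = 12
C8C6 = 12 × 16^3 + 8 × 16^2 + 12 × 16^1 + 6 × 16^0
= 12 × 4096 + 8 × 256 + 12 × 16 + 6 × 1
= 49152 + 2048 + 192 + 6
= 51398



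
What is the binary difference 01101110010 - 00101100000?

Method 1 - Direct subtraction (column by column from the right: bit − bit − borrow-in; if negative, add 2 and borrow 1 from the next column):
borrow: 00000000000
        01101110010
-       00101100000
-------------------
        01000010010

Method 2 - Add two's complement:
Two's complement of 00101100000: invert → 11010011111, add 1 → 11010100000
  01101110010
+ 11010100000
-------------
 101000010010  (end carry out of the top bit = 1)
Discarding the end carry: 01000010010
Decimal check:
  01101110010 = 512 + 256 + 64 + 32 + 16 + 2 = 882
  00101100000 = 256 + 64 + 32 = 352
  882 - 352 = 530, and 01000010010 = 512 + 16 + 2 = 530 ✓



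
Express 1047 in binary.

Using repeated division by 2:
1047 ÷ 2 = 523 remainder 1
523 ÷ 2 = 261 remainder 1
261 ÷ 2 = 130 remainder 1
130 ÷ 2 = 65 remainder 0
65 ÷ 2 = 32 remainder 1
32 ÷ 2 = 16 remainder 0
16 ÷ 2 = 8 remainder 0
8 ÷ 2 = 4 remainder 0
4 ÷ 2 = 2 remainder 0
2 ÷ 2 = 1 remainder 0
1 ÷ 2 = 0 remainder 1
Reading remainders bottom to top: 10000010111



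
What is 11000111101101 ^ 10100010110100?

XOR: 1 when bits differ
  11000111101101
^ 10100010110100
----------------
  01100101011001
Decimal: 12781 ^ 10420 = 6489



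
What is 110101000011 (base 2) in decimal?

Sum of powers of 2 for each 1-bit:
2^0 + 2^1 + 2^6 + 2^8 + 2^10 + 2^11
= 1 + 2 + 64 + 256 + 1024 + 2048
= 3395



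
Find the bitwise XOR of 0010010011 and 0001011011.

XOR: 1 when bits differ
  0010010011
^ 0001011011
------------
  0011001000
Decimal: 147 ^ 91 = 200



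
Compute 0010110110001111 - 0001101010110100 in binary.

Method 1 - Direct subtraction (column by column from the right: bit − bit − borrow-in; if negative, add 2 and borrow 1 from the next column):
borrow: 0010010111100000
        0010110110001111
-       0001101010110100
------------------------
        0001001011011011

Method 2 - Add two's complement:
Two's complement of 0001101010110100: invert → 1110010101001011, add 1 → 1110010101001100
  0010110110001111
+ 1110010101001100
------------------
 10001001011011011  (end carry out of the top bit = 1)
Discarding the end carry: 0001001011011011
Decimal check:
  0010110110001111 = 8192 + 2048 + 1024 + 256 + 128 + 8 + 4 + 2 + 1 = 11663
  0001101010110100 = 4096 + 2048 + 512 + 128 + 32 + 16 + 4 = 6836
  11663 - 6836 = 4827, and 0001001011011011 = 4096 + 512 + 128 + 64 + 16 + 8 + 2 + 1 = 4827 ✓



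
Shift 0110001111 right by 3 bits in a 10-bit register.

Original: 0110001111 (decimal 399)
Shift right by 3 positions
Drop the 3 low bits; fill with zeros on the left
Result: 0000110001 (decimal 49)
Equivalent: 399 >> 3 = 399 ÷ 2^3 = 49



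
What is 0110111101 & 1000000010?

AND: 1 only when both bits are 1
  0110111101
& 1000000010
------------
  0000000000
Decimal: 445 & 514 = 0



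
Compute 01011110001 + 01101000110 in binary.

Add column by column from the right: bit + bit + carry-in; write the sum mod 2, carry 1 when the sum is 2 or 3.
carry:  11110000000
        01011110001
+       01101000110
-------------------
       011000110111
(the carry out of the leftmost column, 0, becomes the leading bit)
Decimal check:
  01011110001 = 512 + 128 + 64 + 32 + 16 + 1 = 753
  01101000110 = 512 + 256 + 64 + 4 + 2 = 838
  753 + 838 = 1591, and 011000110111 = 1024 + 512 + 32 + 16 + 4 + 2 + 1 = 1591 ✓



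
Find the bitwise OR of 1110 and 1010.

OR: 1 when either bit is 1
  1110
| 1010
------
  1110
Decimal: 14 | 10 = 14



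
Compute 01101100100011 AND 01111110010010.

AND: 1 only when both bits are 1
  01101100100011
& 01111110010010
----------------
  01101100000010
Decimal: 6947 & 8082 = 6914



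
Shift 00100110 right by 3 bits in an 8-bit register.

Original: 00100110 (decimal 38)
Shift right by 3 positions
Drop the 3 low bits; fill with zeros on the left
Result: 00000100 (decimal 4)
Equivalent: 38 >> 3 = 38 ÷ 2^3 = 4



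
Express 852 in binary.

Using repeated division by 2:
852 ÷ 2 = 426 remainder 0
426 ÷ 2 = 213 remainder 0
213 ÷ 2 = 106 remainder 1
106 ÷ 2 = 53 remainder 0
53 ÷ 2 = 26 remainder 1
26 ÷ 2 = 13 remainder 0
13 ÷ 2 = 6 remainder 1
6 ÷ 2 = 3 remainder 0
3 ÷ 2 = 1 remainder 1
1 ÷ 2 = 0 remainder 1
Reading remainders bottom to top: 1101010100



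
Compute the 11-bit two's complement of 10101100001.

Original (sign bit 1, negative): 10101100001
Step 1 - Invert all bits: 01010011110
Step 2 - Add 1: 01010011111
Verification: 10101100001 + 01010011111 = 100000000000; discarding the end carry (carry out of the top bit) leaves the 11-bit value 00000000000, as required for x + (-x)



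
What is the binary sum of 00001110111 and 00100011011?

Add column by column from the right: bit + bit + carry-in; write the sum mod 2, carry 1 when the sum is 2 or 3.
carry:  00011111110
        00001110111
+       00100011011
-------------------
       000110010010
(the carry out of the leftmost column, 0, becomes the leading bit)
Decimal check:
  00001110111 = 64 + 32 + 16 + 4 + 2 + 1 = 119
  00100011011 = 256 + 16 + 8 + 2 + 1 = 283
  119 + 283 = 402, and 000110010010 = 256 + 128 + 16 + 2 = 402 ✓



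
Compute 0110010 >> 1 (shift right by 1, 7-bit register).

Original: 0110010 (decimal 50)
Shift right by 1 position
Drop the 1 low bit; fill with zero on the left
Result: 0011001 (decimal 25)
Equivalent: 50 >> 1 = 50 ÷ 2^1 = 25



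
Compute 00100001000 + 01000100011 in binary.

Add column by column from the right: bit + bit + carry-in; write the sum mod 2, carry 1 when the sum is 2 or 3.
carry:  00000000000
        00100001000
+       01000100011
-------------------
       001100101011
(the carry out of the leftmost column, 0, becomes the leading bit)
Decimal check:
  00100001000 = 256 + 8 = 264
  01000100011 = 512 + 32 + 2 + 1 = 547
  264 + 547 = 811, and 001100101011 = 512 + 256 + 32 + 8 + 2 + 1 = 811 ✓



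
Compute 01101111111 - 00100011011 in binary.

Method 1 - Direct subtraction (column by column from the right: bit − bit − borrow-in; if negative, add 2 and borrow 1 from the next column):
borrow: 00000000000
        01101111111
-       00100011011
-------------------
        01001100100

Method 2 - Add two's complement:
Two's complement of 00100011011: invert → 11011100100, add 1 → 11011100101
  01101111111
+ 11011100101
-------------
 101001100100  (end carry out of the top bit = 1)
Discarding the end carry: 01001100100
Decimal check:
  01101111111 = 512 + 256 + 64 + 32 + 16 + 8 + 4 + 2 + 1 = 895
  00100011011 = 256 + 16 + 8 + 2 + 1 = 283
  895 - 283 = 612, and 01001100100 = 512 + 64 + 32 + 4 = 612 ✓



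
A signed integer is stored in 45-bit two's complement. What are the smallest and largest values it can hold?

For 45-bit two's complement:
Minimum: -2^44 = -17592186044416
Maximum: 2^44 - 1 = 17592186044415



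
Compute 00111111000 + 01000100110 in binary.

Add column by column from the right: bit + bit + carry-in; write the sum mod 2, carry 1 when the sum is 2 or 3.
carry:  11111000000
        00111111000
+       01000100110
-------------------
       010000011110
(the carry out of the leftmost column, 0, becomes the leading bit)
Decimal check:
  00111111000 = 256 + 128 + 64 + 32 + 16 + 8 = 504
  01000100110 = 512 + 32 + 4 + 2 = 550
  504 + 550 = 1054, and 010000011110 = 1024 + 16 + 8 + 4 + 2 = 1054 ✓



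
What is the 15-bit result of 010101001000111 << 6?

Original: 010101001000111 (decimal 10823)
Shift left by 6 positions
Append 6 zeros on the right and drop the 6 high bits that overflow the 15-bit width
Result: 001000111000000 (decimal 4544)
Equivalent: 10823 << 6 = 10823 × 2^6 = 692672, truncated to 15 bits = 4544



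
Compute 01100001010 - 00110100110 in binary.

Method 1 - Direct subtraction (column by column from the right: bit − bit − borrow-in; if negative, add 2 and borrow 1 from the next column):
borrow: 01111001000
        01100001010
-       00110100110
-------------------
        00101100100

Method 2 - Add two's complement:
Two's complement of 00110100110: invert → 11001011001, add 1 → 11001011010
  01100001010
+ 11001011010
-------------
 100101100100  (end carry out of the top bit = 1)
Discarding the end carry: 00101100100
Decimal check:
  01100001010 = 512 + 256 + 8 + 2 = 778
  00110100110 = 256 + 128 + 32 + 4 + 2 = 422
  778 - 422 = 356, and 00101100100 = 256 + 64 + 32 + 4 = 356 ✓



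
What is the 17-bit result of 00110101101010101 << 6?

Original: 00110101101010101 (decimal 27477)
Shift left by 6 positions
Append 6 zeros on the right and drop the 6 high bits that overflow the 17-bit width
Result: 01101010101000000 (decimal 54592)
Equivalent: 27477 << 6 = 27477 × 2^6 = 1758528, truncated to 17 bits = 54592



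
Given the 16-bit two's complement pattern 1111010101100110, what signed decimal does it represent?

Binary: 1111010101100110
Sign bit: 1 (negative)
Invert: 0000101010011001
Add 1:  0000101010011010
Magnitude: 0000101010011010 = 2048 + 512 + 128 + 16 + 8 + 2 = 2714
Value: -2714



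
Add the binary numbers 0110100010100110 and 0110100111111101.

Add column by column from the right: bit + bit + carry-in; write the sum mod 2, carry 1 when the sum is 2 or 3.
carry:  1101001111111000
        0110100010100110
+       0110100111111101
------------------------
       01101001010100011
(the carry out of the leftmost column, 0, becomes the leading bit)
Decimal check:
  0110100010100110 = 16384 + 8192 + 2048 + 128 + 32 + 4 + 2 = 26790
  0110100111111101 = 16384 + 8192 + 2048 + 256 + 128 + 64 + 32 + 16 + 8 + 4 + 1 = 27133
  26790 + 27133 = 53923, and 01101001010100011 = 32768 + 16384 + 4096 + 512 + 128 + 32 + 2 + 1 = 53923 ✓



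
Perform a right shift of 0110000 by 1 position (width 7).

Original: 0110000 (decimal 48)
Shift right by 1 position
Drop the 1 low bit; fill with zero on the left
Result: 0011000 (decimal 24)
Equivalent: 48 >> 1 = 48 ÷ 2^1 = 24



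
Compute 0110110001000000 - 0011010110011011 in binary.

Method 1 - Direct subtraction (column by column from the right: bit − bit − borrow-in; if negative, add 2 and borrow 1 from the next column):
borrow: 0110111101111110
        0110110001000000
-       0011010110011011
------------------------
        0011011010100101

Method 2 - Add two's complement:
Two's complement of 0011010110011011: invert → 1100101001100100, add 1 → 1100101001100101
  0110110001000000
+ 1100101001100101
------------------
 10011011010100101  (end carry out of the top bit = 1)
Discarding the end carry: 0011011010100101
Decimal check:
  0110110001000000 = 16384 + 8192 + 2048 + 1024 + 64 = 27712
  0011010110011011 = 8192 + 4096 + 1024 + 256 + 128 + 16 + 8 + 2 + 1 = 13723
  27712 - 13723 = 13989, and 0011011010100101 = 8192 + 4096 + 1024 + 512 + 128 + 32 + 4 + 1 = 13989 ✓



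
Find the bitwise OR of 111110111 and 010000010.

OR: 1 when either bit is 1
  111110111
| 010000010
-----------
  111110111
Decimal: 503 | 130 = 503



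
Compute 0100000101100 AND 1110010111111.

AND: 1 only when both bits are 1
  0100000101100
& 1110010111111
---------------
  0100000101100
Decimal: 2092 & 7359 = 2092



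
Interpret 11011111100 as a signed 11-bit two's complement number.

Binary: 11011111100
Sign bit: 1 (negative)
Invert: 00100000011
Add 1:  00100000100
Magnitude: 00100000100 = 256 + 4 = 260
Value: -260



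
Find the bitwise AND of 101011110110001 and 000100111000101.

AND: 1 only when both bits are 1
  101011110110001
& 000100111000101
-----------------
  000000110000001
Decimal: 22449 & 2501 = 385



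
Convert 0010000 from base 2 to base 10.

Sum of powers of 2 for each 1-bit:
2^4
= 16
= 16



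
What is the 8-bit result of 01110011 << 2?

Original: 01110011 (decimal 115)
Shift left by 2 positions
Append 2 zeros on the right and drop the 2 high bits that overflow the 8-bit width
Result: 11001100 (decimal 204)
Equivalent: 115 << 2 = 115 × 2^2 = 460, truncated to 8 bits = 204



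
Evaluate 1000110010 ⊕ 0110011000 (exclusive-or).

XOR: 1 when bits differ
  1000110010
^ 0110011000
------------
  1110101010
Decimal: 562 ^ 408 = 938



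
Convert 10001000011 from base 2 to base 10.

Sum of powers of 2 for each 1-bit:
2^0 + 2^1 + 2^6 + 2^10
= 1 + 2 + 64 + 1024
= 1091



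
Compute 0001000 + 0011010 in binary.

Add column by column from the right: bit + bit + carry-in; write the sum mod 2, carry 1 when the sum is 2 or 3.
carry:  0110000
        0001000
+       0011010
---------------
       00100010
(the carry out of the leftmost column, 0, becomes the leading bit)
Decimal check:
  0001000 = 8
  0011010 = 16 + 8 + 2 = 26
  8 + 26 = 34, and 00100010 = 32 + 2 = 34 ✓



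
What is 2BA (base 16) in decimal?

Expand by place value (powers of 16):
Digit values: B = 11, A = 10
2BA = 2 × 16^2 + 11 × 16^1 + 10 × 16^0
= 2 × 256 + 11 × 16 + 10 × 1
= 512 + 176 + 10
= 698



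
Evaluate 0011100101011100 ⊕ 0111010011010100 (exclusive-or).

XOR: 1 when bits differ
  0011100101011100
^ 0111010011010100
------------------
  0100110110001000
Decimal: 14684 ^ 29908 = 19848



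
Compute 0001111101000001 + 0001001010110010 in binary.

Add column by column from the right: bit + bit + carry-in; write the sum mod 2, carry 1 when the sum is 2 or 3.
carry:  0011110000000000
        0001111101000001
+       0001001010110010
------------------------
       00011000111110011
(the carry out of the leftmost column, 0, becomes the leading bit)
Decimal check:
  0001111101000001 = 4096 + 2048 + 1024 + 512 + 256 + 64 + 1 = 8001
  0001001010110010 = 4096 + 512 + 128 + 32 + 16 + 2 = 4786
  8001 + 4786 = 12787, and 00011000111110011 = 8192 + 4096 + 256 + 128 + 64 + 32 + 16 + 2 + 1 = 12787 ✓



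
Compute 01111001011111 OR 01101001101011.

OR: 1 when either bit is 1
  01111001011111
| 01101001101011
----------------
  01111001111111
Decimal: 7775 | 6763 = 7807



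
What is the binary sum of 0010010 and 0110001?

Add column by column from the right: bit + bit + carry-in; write the sum mod 2, carry 1 when the sum is 2 or 3.
carry:  1100000
        0010010
+       0110001
---------------
       01000011
(the carry out of the leftmost column, 0, becomes the leading bit)
Decimal check:
  0010010 = 16 + 2 = 18
  0110001 = 32 + 16 + 1 = 49
  18 + 49 = 67, and 01000011 = 64 + 2 + 1 = 67 ✓



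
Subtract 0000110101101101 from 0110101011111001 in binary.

Method 1 - Direct subtraction (column by column from the right: bit − bit − borrow-in; if negative, add 2 and borrow 1 from the next column):
borrow: 0011101000011000
        0110101011111001
-       0000110101101101
------------------------
        0101110110001100

Method 2 - Add two's complement:
Two's complement of 0000110101101101: invert → 1111001010010010, add 1 → 1111001010010011
  0110101011111001
+ 1111001010010011
------------------
 10101110110001100  (end carry out of the top bit = 1)
Discarding the end carry: 0101110110001100
Decimal check:
  0110101011111001 = 16384 + 8192 + 2048 + 512 + 128 + 64 + 32 + 16 + 8 + 1 = 27385
  0000110101101101 = 2048 + 1024 + 256 + 64 + 32 + 8 + 4 + 1 = 3437
  27385 - 3437 = 23948, and 0101110110001100 = 16384 + 4096 + 2048 + 1024 + 256 + 128 + 8 + 4 = 23948 ✓



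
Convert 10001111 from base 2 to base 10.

Sum of powers of 2 for each 1-bit:
2^0 + 2^1 + 2^2 + 2^3 + 2^7
= 1 + 2 + 4 + 8 + 128
= 143



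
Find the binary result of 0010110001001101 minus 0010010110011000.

Method 1 - Direct subtraction (column by column from the right: bit − bit − borrow-in; if negative, add 2 and borrow 1 from the next column):
borrow: 0000111101100000
        0010110001001101
-       0010010110011000
------------------------
        0000011010110101

Method 2 - Add two's complement:
Two's complement of 0010010110011000: invert → 1101101001100111, add 1 → 1101101001101000
  0010110001001101
+ 1101101001101000
------------------
 10000011010110101  (end carry out of the top bit = 1)
Discarding the end carry: 0000011010110101
Decimal check:
  0010110001001101 = 8192 + 2048 + 1024 + 64 + 8 + 4 + 1 = 11341
  0010010110011000 = 8192 + 1024 + 256 + 128 + 16 + 8 = 9624
  11341 - 9624 = 1717, and 0000011010110101 = 1024 + 512 + 128 + 32 + 16 + 4 + 1 = 1717 ✓



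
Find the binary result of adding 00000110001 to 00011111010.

Add column by column from the right: bit + bit + carry-in; write the sum mod 2, carry 1 when the sum is 2 or 3.
carry:  00111100000
        00000110001
+       00011111010
-------------------
       000100101011
(the carry out of the leftmost column, 0, becomes the leading bit)
Decimal check:
  00000110001 = 32 + 16 + 1 = 49
  00011111010 = 128 + 64 + 32 + 16 + 8 + 2 = 250
  49 + 250 = 299, and 000100101011 = 256 + 32 + 8 + 2 + 1 = 299 ✓



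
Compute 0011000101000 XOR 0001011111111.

XOR: 1 when bits differ
  0011000101000
^ 0001011111111
---------------
  0010011010111
Decimal: 1576 ^ 767 = 1239



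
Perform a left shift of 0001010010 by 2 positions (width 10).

Original: 0001010010 (decimal 82)
Shift left by 2 positions
Append 2 zeros on the right
Result: 0101001000 (decimal 328)
Equivalent: 82 << 2 = 82 × 2^2 = 328



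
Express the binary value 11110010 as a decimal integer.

Sum of powers of 2 for each 1-bit:
2^1 + 2^4 + 2^5 + 2^6 + 2^7
= 2 + 16 + 32 + 64 + 128
= 242



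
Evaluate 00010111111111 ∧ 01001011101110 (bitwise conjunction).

AND: 1 only when both bits are 1
  00010111111111
& 01001011101110
----------------
  00000011101110
Decimal: 1535 & 4846 = 238



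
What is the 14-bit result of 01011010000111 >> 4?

Original: 01011010000111 (decimal 5767)
Shift right by 4 positions
Drop the 4 low bits; fill with zeros on the left
Result: 00000101101000 (decimal 360)
Equivalent: 5767 >> 4 = 5767 ÷ 2^4 = 360



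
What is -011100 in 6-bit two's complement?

Original: 011100
Step 1 - Invert all bits: 100011
Step 2 - Add 1: 100100
Verification: 011100 + 100100 = 1000000; discarding the end carry (carry out of the top bit) leaves the 6-bit value 000000, as required for x + (-x)



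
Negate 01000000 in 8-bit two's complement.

Original: 01000000
Step 1 - Invert all bits: 10111111
Step 2 - Add 1: 11000000
Verification: 01000000 + 11000000 = 100000000; discarding the end carry (carry out of the top bit) leaves the 8-bit value 00000000, as required for x + (-x)



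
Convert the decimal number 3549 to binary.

Using repeated division by 2:
3549 ÷ 2 = 1774 remainder 1
1774 ÷ 2 = 887 remainder 0
887 ÷ 2 = 443 remainder 1
443 ÷ 2 = 221 remainder 1
221 ÷ 2 = 110 remainder 1
110 ÷ 2 = 55 remainder 0
55 ÷ 2 = 27 remainder 1
27 ÷ 2 = 13 remainder 1
13 ÷ 2 = 6 remainder 1
6 ÷ 2 = 3 remainder 0
3 ÷ 2 = 1 remainder 1
1 ÷ 2 = 0 remainder 1
Reading remainders bottom to top: 110111011101



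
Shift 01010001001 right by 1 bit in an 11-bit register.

Original: 01010001001 (decimal 649)
Shift right by 1 position
Drop the 1 low bit; fill with zero on the left
Result: 00101000100 (decimal 324)
Equivalent: 649 >> 1 = 649 ÷ 2^1 = 324



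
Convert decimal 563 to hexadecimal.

Using repeated division by 16 (digits 10–15 are A–F):
563 ÷ 16 = 35 remainder 3
35 ÷ 16 = 2 remainder 3
2 ÷ 16 = 0 remainder 2
Reading remainders bottom to top: 233



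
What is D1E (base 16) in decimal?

Expand by place value (powers of 16):
Digit values: D = 13, E = 14
D1E = 13 × 16^2 + 1 × 16^1 + 14 × 16^0
= 13 × 256 + 1 × 16 + 14 × 1
= 3328 + 16 + 14
= 3358



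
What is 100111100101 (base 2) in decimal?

Sum of powers of 2 for each 1-bit:
2^0 + 2^2 + 2^5 + 2^6 + 2^7 + 2^8 + 2^11
= 1 + 4 + 32 + 64 + 128 + 256 + 2048
= 2533



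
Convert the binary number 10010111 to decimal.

Sum of powers of 2 for each 1-bit:
2^0 + 2^1 + 2^2 + 2^4 + 2^7
= 1 + 2 + 4 + 16 + 128
= 151



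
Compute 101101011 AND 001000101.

AND: 1 only when both bits are 1
  101101011
& 001000101
-----------
  001000001
Decimal: 363 & 69 = 65



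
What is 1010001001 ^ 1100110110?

XOR: 1 when bits differ
  1010001001
^ 1100110110
------------
  0110111111
Decimal: 649 ^ 822 = 447



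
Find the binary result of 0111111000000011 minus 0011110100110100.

Method 1 - Direct subtraction (column by column from the right: bit − bit − borrow-in; if negative, add 2 and borrow 1 from the next column):
borrow: 0000001111111000
        0111111000000011
-       0011110100110100
------------------------
        0100000011001111

Method 2 - Add two's complement:
Two's complement of 0011110100110100: invert → 1100001011001011, add 1 → 1100001011001100
  0111111000000011
+ 1100001011001100
------------------
 10100000011001111  (end carry out of the top bit = 1)
Discarding the end carry: 0100000011001111
Decimal check:
  0111111000000011 = 16384 + 8192 + 4096 + 2048 + 1024 + 512 + 2 + 1 = 32259
  0011110100110100 = 8192 + 4096 + 2048 + 1024 + 256 + 32 + 16 + 4 = 15668
  32259 - 15668 = 16591, and 0100000011001111 = 16384 + 128 + 64 + 8 + 4 + 2 + 1 = 16591 ✓



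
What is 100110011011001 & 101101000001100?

AND: 1 only when both bits are 1
  100110011011001
& 101101000001100
-----------------
  100100000001000
Decimal: 19673 & 23052 = 18440



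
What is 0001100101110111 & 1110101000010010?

AND: 1 only when both bits are 1
  0001100101110111
& 1110101000010010
------------------
  0000100000010010
Decimal: 6519 & 59922 = 2066



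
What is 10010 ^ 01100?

XOR: 1 when bits differ
  10010
^ 01100
-------
  11110
Decimal: 18 ^ 12 = 30



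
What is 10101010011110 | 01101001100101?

OR: 1 when either bit is 1
  10101010011110
| 01101001100101
----------------
  11101011111111
Decimal: 10910 | 6757 = 15103



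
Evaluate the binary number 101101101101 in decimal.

Sum of powers of 2 for each 1-bit:
2^0 + 2^2 + 2^3 + 2^5 + 2^6 + 2^8 + 2^9 + 2^11
= 1 + 4 + 8 + 32 + 64 + 256 + 512 + 2048
= 2925



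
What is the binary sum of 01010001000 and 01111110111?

Add column by column from the right: bit + bit + carry-in; write the sum mod 2, carry 1 when the sum is 2 or 3.
carry:  11100000000
        01010001000
+       01111110111
-------------------
       011001111111
(the carry out of the leftmost column, 0, becomes the leading bit)
Decimal check:
  01010001000 = 512 + 128 + 8 = 648
  01111110111 = 512 + 256 + 128 + 64 + 32 + 16 + 4 + 2 + 1 = 1015
  648 + 1015 = 1663, and 011001111111 = 1024 + 512 + 64 + 32 + 16 + 8 + 4 + 2 + 1 = 1663 ✓



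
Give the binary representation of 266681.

Using repeated division by 2:
266681 ÷ 2 = 133340 remainder 1
133340 ÷ 2 = 66670 remainder 0
66670 ÷ 2 = 33335 remainder 0
33335 ÷ 2 = 16667 remainder 1
16667 ÷ 2 = 8333 remainder 1
8333 ÷ 2 = 4166 remainder 1
4166 ÷ 2 = 2083 remainder 0
2083 ÷ 2 = 1041 remainder 1
1041 ÷ 2 = 520 remainder 1
520 ÷ 2 = 260 remainder 0
260 ÷ 2 = 130 remainder 0
130 ÷ 2 = 65 remainder 0
65 ÷ 2 = 32 remainder 1
32 ÷ 2 = 16 remainder 0
16 ÷ 2 = 8 remainder 0
8 ÷ 2 = 4 remainder 0
4 ÷ 2 = 2 remainder 0
2 ÷ 2 = 1 remainder 0
1 ÷ 2 = 0 remainder 1
Reading remainders bottom to top: 1000001000110111001



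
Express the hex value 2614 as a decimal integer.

Expand by place value (powers of 16):
2614 = 2 × 16^3 + 6 × 16^2 + 1 × 16^1 + 4 × 16^0
= 2 × 4096 + 6 × 256 + 1 × 16 + 4 × 1
= 8192 + 1536 + 16 + 4
= 9748



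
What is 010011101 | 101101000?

OR: 1 when either bit is 1
  010011101
| 101101000
-----------
  111111101
Decimal: 157 | 360 = 509



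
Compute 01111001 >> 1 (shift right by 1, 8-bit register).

Original: 01111001 (decimal 121)
Shift right by 1 position
Drop the 1 low bit; fill with zero on the left
Result: 00111100 (decimal 60)
Equivalent: 121 >> 1 = 121 ÷ 2^1 = 60



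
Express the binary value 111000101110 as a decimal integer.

Sum of powers of 2 for each 1-bit:
2^1 + 2^2 + 2^3 + 2^5 + 2^9 + 2^10 + 2^11
= 2 + 4 + 8 + 32 + 512 + 1024 + 2048
= 3630



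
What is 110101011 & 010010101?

AND: 1 only when both bits are 1
  110101011
& 010010101
-----------
  010000001
Decimal: 427 & 149 = 129



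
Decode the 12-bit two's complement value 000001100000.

Binary: 000001100000
Sign bit: 0 (non-negative)
Read directly as an unsigned value:
000001100000 = 64 + 32 = 96
Value: 96



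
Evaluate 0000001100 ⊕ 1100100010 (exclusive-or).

XOR: 1 when bits differ
  0000001100
^ 1100100010
------------
  1100101110
Decimal: 12 ^ 802 = 814



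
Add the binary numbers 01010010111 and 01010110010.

Add column by column from the right: bit + bit + carry-in; write the sum mod 2, carry 1 when the sum is 2 or 3.
carry:  10101101100
        01010010111
+       01010110010
-------------------
       010101001001
(the carry out of the leftmost column, 0, becomes the leading bit)
Decimal check:
  01010010111 = 512 + 128 + 16 + 4 + 2 + 1 = 663
  01010110010 = 512 + 128 + 32 + 16 + 2 = 690
  663 + 690 = 1353, and 010101001001 = 1024 + 256 + 64 + 8 + 1 = 1353 ✓



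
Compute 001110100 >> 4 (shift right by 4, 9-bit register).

Original: 001110100 (decimal 116)
Shift right by 4 positions
Drop the 4 low bits; fill with zeros on the left
Result: 000000111 (decimal 7)
Equivalent: 116 >> 4 = 116 ÷ 2^4 = 7



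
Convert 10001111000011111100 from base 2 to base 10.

Sum of powers of 2 for each 1-bit:
2^2 + 2^3 + 2^4 + 2^5 + 2^6 + 2^7 + 2^12 + 2^13 + 2^14 + 2^15 + 2^19
= 4 + 8 + 16 + 32 + 64 + 128 + 4096 + 8192 + 16384 + 32768 + 524288
= 585980



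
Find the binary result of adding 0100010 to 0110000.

Add column by column from the right: bit + bit + carry-in; write the sum mod 2, carry 1 when the sum is 2 or 3.
carry:  1000000
        0100010
+       0110000
---------------
       01010010
(the carry out of the leftmost column, 0, becomes the leading bit)
Decimal check:
  0100010 = 32 + 2 = 34
  0110000 = 32 + 16 = 48
  34 + 48 = 82, and 01010010 = 64 + 16 + 2 = 82 ✓



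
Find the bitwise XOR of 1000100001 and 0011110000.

XOR: 1 when bits differ
  1000100001
^ 0011110000
------------
  1011010001
Decimal: 545 ^ 240 = 721



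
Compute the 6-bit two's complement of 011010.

Original: 011010
Step 1 - Invert all bits: 100101
Step 2 - Add 1: 100110
Verification: 011010 + 100110 = 1000000; discarding the end carry (carry out of the top bit) leaves the 6-bit value 000000, as required for x + (-x)



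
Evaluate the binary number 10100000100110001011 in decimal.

Sum of powers of 2 for each 1-bit:
2^0 + 2^1 + 2^3 + 2^7 + 2^8 + 2^11 + 2^17 + 2^19
= 1 + 2 + 8 + 128 + 256 + 2048 + 131072 + 524288
= 657803



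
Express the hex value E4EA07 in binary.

Convert each hex digit to 4 bits:
  E = 1110
  4 = 0100
  E = 1110
  A = 1010
  0 = 0000
  7 = 0111
Concatenate: 111001001110101000000111



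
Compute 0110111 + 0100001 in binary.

Add column by column from the right: bit + bit + carry-in; write the sum mod 2, carry 1 when the sum is 2 or 3.
carry:  1001110
        0110111
+       0100001
---------------
       01011000
(the carry out of the leftmost column, 0, becomes the leading bit)
Decimal check:
  0110111 = 32 + 16 + 4 + 2 + 1 = 55
  0100001 = 32 + 1 = 33
  55 + 33 = 88, and 01011000 = 64 + 16 + 8 = 88 ✓



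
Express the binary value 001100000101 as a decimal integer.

Sum of powers of 2 for each 1-bit:
2^0 + 2^2 + 2^8 + 2^9
= 1 + 4 + 256 + 512
= 773



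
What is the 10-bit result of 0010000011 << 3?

Original: 0010000011 (decimal 131)
Shift left by 3 positions
Append 3 zeros on the right and drop the 3 high bits that overflow the 10-bit width
Result: 0000011000 (decimal 24)
Equivalent: 131 << 3 = 131 × 2^3 = 1048, truncated to 10 bits = 24



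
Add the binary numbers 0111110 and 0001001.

Add column by column from the right: bit + bit + carry-in; write the sum mod 2, carry 1 when the sum is 2 or 3.
carry:  1110000
        0111110
+       0001001
---------------
       01000111
(the carry out of the leftmost column, 0, becomes the leading bit)
Decimal check:
  0111110 = 32 + 16 + 8 + 4 + 2 = 62
  0001001 = 8 + 1 = 9
  62 + 9 = 71, and 01000111 = 64 + 4 + 2 + 1 = 71 ✓



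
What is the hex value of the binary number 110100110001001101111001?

Group into 4-bit nibbles from right:
  1101 = D
  0011 = 3
  0001 = 1
  0011 = 3
  0111 = 7
  1001 = 9
Result: D31379



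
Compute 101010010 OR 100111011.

OR: 1 when either bit is 1
  101010010
| 100111011
-----------
  101111011
Decimal: 338 | 315 = 379



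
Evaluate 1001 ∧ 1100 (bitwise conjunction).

AND: 1 only when both bits are 1
  1001
& 1100
------
  1000
Decimal: 9 & 12 = 8



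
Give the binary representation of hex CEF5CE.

Convert each hex digit to 4 bits:
  C = 1100
  E = 1110
  F = 1111
  5 = 0101
  C = 1100
  E = 1110
Concatenate: 110011101111010111001110



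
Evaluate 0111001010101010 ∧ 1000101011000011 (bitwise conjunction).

AND: 1 only when both bits are 1
  0111001010101010
& 1000101011000011
------------------
  0000001010000010
Decimal: 29354 & 35523 = 642



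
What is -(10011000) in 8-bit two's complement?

Original (sign bit 1, negative): 10011000
Step 1 - Invert all bits: 01100111
Step 2 - Add 1: 01101000
Verification: 10011000 + 01101000 = 100000000; discarding the end carry (carry out of the top bit) leaves the 8-bit value 00000000, as required for x + (-x)



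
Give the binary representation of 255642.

Using repeated division by 2:
255642 ÷ 2 = 127821 remainder 0
127821 ÷ 2 = 63910 remainder 1
63910 ÷ 2 = 31955 remainder 0
31955 ÷ 2 = 15977 remainder 1
15977 ÷ 2 = 7988 remainder 1
7988 ÷ 2 = 3994 remainder 0
3994 ÷ 2 = 1997 remainder 0
1997 ÷ 2 = 998 remainder 1
998 ÷ 2 = 499 remainder 0
499 ÷ 2 = 249 remainder 1
249 ÷ 2 = 124 remainder 1
124 ÷ 2 = 62 remainder 0
62 ÷ 2 = 31 remainder 0
31 ÷ 2 = 15 remainder 1
15 ÷ 2 = 7 remainder 1
7 ÷ 2 = 3 remainder 1
3 ÷ 2 = 1 remainder 1
1 ÷ 2 = 0 remainder 1
Reading remainders bottom to top: 111110011010011010



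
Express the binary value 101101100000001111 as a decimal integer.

Sum of powers of 2 for each 1-bit:
2^0 + 2^1 + 2^2 + 2^3 + 2^11 + 2^12 + 2^14 + 2^15 + 2^17
= 1 + 2 + 4 + 8 + 2048 + 4096 + 16384 + 32768 + 131072
= 186383



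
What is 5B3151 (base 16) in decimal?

Expand by place value (powers of 16):
Digit values: B = 11
5B3151 = 5 × 16^5 + 11 × 16^4 + 3 × 16^3 + 1 × 16^2 + 5 × 16^1 + 1 × 16^0
= 5 × 1048576 + 11 × 65536 + 3 × 4096 + 1 × 256 + 5 × 16 + 1 × 1
= 5242880 + 720896 + 12288 + 256 + 80 + 1
= 5976401



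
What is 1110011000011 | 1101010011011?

OR: 1 when either bit is 1
  1110011000011
| 1101010011011
---------------
  1111011011011
Decimal: 7363 | 6811 = 7899



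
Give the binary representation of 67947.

Using repeated division by 2:
67947 ÷ 2 = 33973 remainder 1
33973 ÷ 2 = 16986 remainder 1
16986 ÷ 2 = 8493 remainder 0
8493 ÷ 2 = 4246 remainder 1
4246 ÷ 2 = 2123 remainder 0
2123 ÷ 2 = 1061 remainder 1
1061 ÷ 2 = 530 remainder 1
530 ÷ 2 = 265 remainder 0
265 ÷ 2 = 132 remainder 1
132 ÷ 2 = 66 remainder 0
66 ÷ 2 = 33 remainder 0
33 ÷ 2 = 16 remainder 1
16 ÷ 2 = 8 remainder 0
8 ÷ 2 = 4 remainder 0
4 ÷ 2 = 2 remainder 0
2 ÷ 2 = 1 remainder 0
1 ÷ 2 = 0 remainder 1
Reading remainders bottom to top: 10000100101101011



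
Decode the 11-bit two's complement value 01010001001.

Binary: 01010001001
Sign bit: 0 (non-negative)
Read directly as an unsigned value:
01010001001 = 512 + 128 + 8 + 1 = 649
Value: 649



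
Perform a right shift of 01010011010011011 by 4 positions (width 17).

Original: 01010011010011011 (decimal 42651)
Shift right by 4 positions
Drop the 4 low bits; fill with zeros on the left
Result: 00000101001101001 (decimal 2665)
Equivalent: 42651 >> 4 = 42651 ÷ 2^4 = 2665



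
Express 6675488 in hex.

Using repeated division by 16 (digits 10–15 are A–F):
6675488 ÷ 16 = 417218 remainder 0
417218 ÷ 16 = 26076 remainder 2
26076 ÷ 16 = 1629 remainder 12 (C)
1629 ÷ 16 = 101 remainder 13 (D)
101 ÷ 16 = 6 remainder 5
6 ÷ 16 = 0 remainder 6
Reading remainders bottom to top: 65DC20



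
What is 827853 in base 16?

Using repeated division by 16 (digits 10–15 are A–F):
827853 ÷ 16 = 51740 remainder 13 (D)
51740 ÷ 16 = 3233 remainder 12 (C)
3233 ÷ 16 = 202 remainder 1
202 ÷ 16 = 12 remainder 10 (A)
12 ÷ 16 = 0 remainder 12 (C)
Reading remainders bottom to top: CA1CD



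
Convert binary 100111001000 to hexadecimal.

Group into 4-bit nibbles from right:
  1001 = 9
  1100 = C
  1000 = 8
Result: 9C8



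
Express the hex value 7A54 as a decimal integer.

Expand by place value (powers of 16):
Digit values: A = 10
7A54 = 7 × 16^3 + 10 × 16^2 + 5 × 16^1 + 4 × 16^0
= 7 × 4096 + 10 × 256 + 5 × 16 + 4 × 1
= 28672 + 2560 + 80 + 4
= 31316



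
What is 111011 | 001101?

OR: 1 when either bit is 1
  111011
| 001101
--------
  111111
Decimal: 59 | 13 = 63



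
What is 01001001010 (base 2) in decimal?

Sum of powers of 2 for each 1-bit:
2^1 + 2^3 + 2^6 + 2^9
= 2 + 8 + 64 + 512
= 586



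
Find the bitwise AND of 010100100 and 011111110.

AND: 1 only when both bits are 1
  010100100
& 011111110
-----------
  010100100
Decimal: 164 & 254 = 164



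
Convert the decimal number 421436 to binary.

Using repeated division by 2:
421436 ÷ 2 = 210718 remainder 0
210718 ÷ 2 = 105359 remainder 0
105359 ÷ 2 = 52679 remainder 1
52679 ÷ 2 = 26339 remainder 1
26339 ÷ 2 = 13169 remainder 1
13169 ÷ 2 = 6584 remainder 1
6584 ÷ 2 = 3292 remainder 0
3292 ÷ 2 = 1646 remainder 0
1646 ÷ 2 = 823 remainder 0
823 ÷ 2 = 411 remainder 1
411 ÷ 2 = 205 remainder 1
205 ÷ 2 = 102 remainder 1
102 ÷ 2 = 51 remainder 0
51 ÷ 2 = 25 remainder 1
25 ÷ 2 = 12 remainder 1
12 ÷ 2 = 6 remainder 0
6 ÷ 2 = 3 remainder 0
3 ÷ 2 = 1 remainder 1
1 ÷ 2 = 0 remainder 1
Reading remainders bottom to top: 1100110111000111100



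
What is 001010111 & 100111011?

AND: 1 only when both bits are 1
  001010111
& 100111011
-----------
  000010011
Decimal: 87 & 315 = 19



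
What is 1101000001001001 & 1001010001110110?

AND: 1 only when both bits are 1
  1101000001001001
& 1001010001110110
------------------
  1001000001000000
Decimal: 53321 & 38006 = 36928



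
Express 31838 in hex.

Using repeated division by 16 (digits 10–15 are A–F):
31838 ÷ 16 = 1989 remainder 14 (E)
1989 ÷ 16 = 124 remainder 5
124 ÷ 16 = 7 remainder 12 (C)
7 ÷ 16 = 0 remainder 7
Reading remainders bottom to top: 7C5E



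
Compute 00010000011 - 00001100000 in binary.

Method 1 - Direct subtraction (column by column from the right: bit − bit − borrow-in; if negative, add 2 and borrow 1 from the next column):
borrow: 00011000000
        00010000011
-       00001100000
-------------------
        00000100011

Method 2 - Add two's complement:
Two's complement of 00001100000: invert → 11110011111, add 1 → 11110100000
  00010000011
+ 11110100000
-------------
 100000100011  (end carry out of the top bit = 1)
Discarding the end carry: 00000100011
Decimal check:
  00010000011 = 128 + 2 + 1 = 131
  00001100000 = 64 + 32 = 96
  131 - 96 = 35, and 00000100011 = 32 + 2 + 1 = 35 ✓



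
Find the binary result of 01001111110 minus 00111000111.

Method 1 - Direct subtraction (column by column from the right: bit − bit − borrow-in; if negative, add 2 and borrow 1 from the next column):
borrow: 01100001110
        01001111110
-       00111000111
-------------------
        00010110111

Method 2 - Add two's complement:
Two's complement of 00111000111: invert → 11000111000, add 1 → 11000111001
  01001111110
+ 11000111001
-------------
 100010110111  (end carry out of the top bit = 1)
Discarding the end carry: 00010110111
Decimal check:
  01001111110 = 512 + 64 + 32 + 16 + 8 + 4 + 2 = 638
  00111000111 = 256 + 128 + 64 + 4 + 2 + 1 = 455
  638 - 455 = 183, and 00010110111 = 128 + 32 + 16 + 4 + 2 + 1 = 183 ✓



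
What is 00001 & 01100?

AND: 1 only when both bits are 1
  00001
& 01100
-------
  00000
Decimal: 1 & 12 = 0



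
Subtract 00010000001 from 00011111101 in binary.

Method 1 - Direct subtraction (column by column from the right: bit − bit − borrow-in; if negative, add 2 and borrow 1 from the next column):
borrow: 00000000000
        00011111101
-       00010000001
-------------------
        00001111100

Method 2 - Add two's complement:
Two's complement of 00010000001: invert → 11101111110, add 1 → 11101111111
  00011111101
+ 11101111111
-------------
 100001111100  (end carry out of the top bit = 1)
Discarding the end carry: 00001111100
Decimal check:
  00011111101 = 128 + 64 + 32 + 16 + 8 + 4 + 1 = 253
  00010000001 = 128 + 1 = 129
  253 - 129 = 124, and 00001111100 = 64 + 32 + 16 + 8 + 4 = 124 ✓



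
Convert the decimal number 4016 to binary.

Using repeated division by 2:
4016 ÷ 2 = 2008 remainder 0
2008 ÷ 2 = 1004 remainder 0
1004 ÷ 2 = 502 remainder 0
502 ÷ 2 = 251 remainder 0
251 ÷ 2 = 125 remainder 1
125 ÷ 2 = 62 remainder 1
62 ÷ 2 = 31 remainder 0
31 ÷ 2 = 15 remainder 1
15 ÷ 2 = 7 remainder 1
7 ÷ 2 = 3 remainder 1
3 ÷ 2 = 1 remainder 1
1 ÷ 2 = 0 remainder 1
Reading remainders bottom to top: 111110110000



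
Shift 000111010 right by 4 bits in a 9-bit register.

Original: 000111010 (decimal 58)
Shift right by 4 positions
Drop the 4 low bits; fill with zeros on the left
Result: 000000011 (decimal 3)
Equivalent: 58 >> 4 = 58 ÷ 2^4 = 3



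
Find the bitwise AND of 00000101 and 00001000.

AND: 1 only when both bits are 1
  00000101
& 00001000
----------
  00000000
Decimal: 5 & 8 = 0



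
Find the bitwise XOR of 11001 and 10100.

XOR: 1 when bits differ
  11001
^ 10100
-------
  01101
Decimal: 25 ^ 20 = 13



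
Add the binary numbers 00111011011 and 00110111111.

Add column by column from the right: bit + bit + carry-in; write the sum mod 2, carry 1 when the sum is 2 or 3.
carry:  01111111110
        00111011011
+       00110111111
-------------------
       001110011010
(the carry out of the leftmost column, 0, becomes the leading bit)
Decimal check:
  00111011011 = 256 + 128 + 64 + 16 + 8 + 2 + 1 = 475
  00110111111 = 256 + 128 + 32 + 16 + 8 + 4 + 2 + 1 = 447
  475 + 447 = 922, and 001110011010 = 512 + 256 + 128 + 16 + 8 + 2 = 922 ✓



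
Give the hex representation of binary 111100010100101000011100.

Group into 4-bit nibbles from right:
  1111 = F
  0001 = 1
  0100 = 4
  1010 = A
  0001 = 1
  1100 = C
Result: F14A1C



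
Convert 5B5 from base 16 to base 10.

Expand by place value (powers of 16):
Digit values: B = 11
5B5 = 5 × 16^2 + 11 × 16^1 + 5 × 16^0
= 5 × 256 + 11 × 16 + 5 × 1
= 1280 + 176 + 5
= 1461



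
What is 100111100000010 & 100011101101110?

AND: 1 only when both bits are 1
  100111100000010
& 100011101101110
-----------------
  100011100000010
Decimal: 20226 & 18286 = 18178

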